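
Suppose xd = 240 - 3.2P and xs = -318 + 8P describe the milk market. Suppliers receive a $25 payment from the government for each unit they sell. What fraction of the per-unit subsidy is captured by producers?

Pre-subsidy: 240 - 3.2P = -318 + 8P gives P* = 1395/28, x* = 564/7.
With the subsidy, sellers receive Ps = Pb + 25 for each unit, where Pb is the price buyers pay.
Supply in terms of Pb becomes xs = -318 + 8(Pb + 25) = -118 + 8Pb. Setting this equal to demand: 240 - 3.2Pb = -118 + 8Pb, so Pb = 895/28.
Sellers receive Ps = 895/28 + 25 = 1595/28; x' = 240 − 3.2·(895/28) = 964/7.
Buyers' price falls by P* − Pb = 1395/28 − 895/28 = 125/7; sellers' price rises by Ps − P* = 1595/28 − 1395/28 = 50/7.
So producers capture (50/7)/25 = 2/7 of each unit of subsidy.

Producer share = 2/7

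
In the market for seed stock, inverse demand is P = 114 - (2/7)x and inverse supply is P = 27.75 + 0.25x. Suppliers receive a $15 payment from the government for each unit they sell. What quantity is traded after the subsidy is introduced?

x' = 189

Pre-subsidy: 114 - (2/7)x = 27.75 + 0.25x gives x* = 161 and P* = 68.
With the subsidy, sellers receive Ps = Pb + 15 for each unit, where Pb is the price buyers pay.
On the curves, Pb = 114 - (2/7)x and Ps = 27.75 + 0.25x; the wedge Ps − Pb = 15 gives 27.75 + 0.25x − (114 - (2/7)x) = 15, so x' = 189.
Then Pb = 114 − (2/7)·189 = 60 and Ps = 27.75 + 0.25·189 = 75.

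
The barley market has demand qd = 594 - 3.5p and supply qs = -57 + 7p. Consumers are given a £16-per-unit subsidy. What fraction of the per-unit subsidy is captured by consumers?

Consumer share = 2/3

Pre-subsidy: 594 - 3.5p = -57 + 7p gives p* = 62, q* = 377.
With the rebate, buyers effectively pay pb = ps − 16, where ps is the price sellers receive.
Demand in terms of ps becomes qd = 594 − 3.5(ps − 16) = 650 - 3.5ps. Setting this equal to supply: 650 - 3.5ps = -57 + 7ps, so ps = 202/3.
Buyers pay pb = 202/3 − 16 = 154/3; q' = -57 + 7·(202/3) = 1243/3.
Buyers' price falls by p* − pb = 62 − 154/3 = 32/3; sellers' price rises by ps − p* = 202/3 − 62 = 16/3.
So consumers capture (32/3)/16 = 2/3 of each unit of subsidy.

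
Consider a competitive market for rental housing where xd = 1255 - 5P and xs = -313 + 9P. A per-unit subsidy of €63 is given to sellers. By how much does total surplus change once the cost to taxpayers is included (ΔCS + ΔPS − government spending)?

Net change in total surplus = -€6378.75

Pre-subsidy: 1255 - 5P = -313 + 9P gives P* = 112, x* = 695.
With the subsidy, sellers receive Ps = Pb + 63 for each unit, where Pb is the price buyers pay.
Supply in terms of Pb becomes xs = -313 + 9(Pb + 63) = 254 + 9Pb. Setting this equal to demand: 1255 - 5Pb = 254 + 9Pb, so Pb = 71.5.
Sellers receive Ps = 71.5 + 63 = 134.5; x' = 1255 − 5·71.5 = 897.5.
ΔCS = ½(695 + 897.5)(112 − 71.5) = 32248.125; ΔPS = ½(695 + 897.5)(134.5 − 112) = 17915.625.
Government spending = 63 × 897.5 = 56542.5.
Net change = 32248.125 + 17915.625 − 56542.5 = -6378.75. The loss equals the DWL triangle ½·63·202.5.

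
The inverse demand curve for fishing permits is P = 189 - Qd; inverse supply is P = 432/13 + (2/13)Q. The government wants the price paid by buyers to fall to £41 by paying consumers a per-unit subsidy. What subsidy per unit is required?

Required subsidy s = £15 per unit

At a buyer price of 41, quantity demanded is 189 − 1·41 = 148.
Sellers supply 148 only when they receive Ps = 432/13 + (2/13)·148 = 56.
s = Ps − Pb = 56 − 41 = 15.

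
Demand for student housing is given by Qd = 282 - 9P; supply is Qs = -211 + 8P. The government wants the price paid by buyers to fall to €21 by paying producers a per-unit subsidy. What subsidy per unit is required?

At a buyer price of 21, quantity demanded is 282 − 9·21 = 93.
Sellers supply 93 only when they receive Ps with -211 + 8·Ps = 93, i.e. Ps = 38.
s = Ps − Pb = 38 − 21 = 17.

Required subsidy s = €17 per unit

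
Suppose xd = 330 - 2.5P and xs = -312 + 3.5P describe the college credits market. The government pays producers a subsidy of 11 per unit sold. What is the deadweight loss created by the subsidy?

Pre-subsidy: 330 - 2.5P = -312 + 3.5P gives P* = 107, x* = 62.5.
With the subsidy, sellers receive Ps = Pb + 11 for each unit, where Pb is the price buyers pay.
Supply in terms of Pb becomes xs = -312 + 3.5(Pb + 11) = -273.5 + 3.5Pb. Setting this equal to demand: 330 - 2.5Pb = -273.5 + 3.5Pb, so Pb = 1207/12.
Sellers receive Ps = 1207/12 + 11 = 1339/12; x' = 330 − 2.5·(1207/12) = 1885/24.
The subsidy expands output by 1885/24 − 62.5 = 385/24 past the efficient level; on those units the gap between marginal cost and willingness to pay runs from 0 up to 11.
DWL = ½ × 11 × 385/24 = 4235/48.

Deadweight loss = 4235/48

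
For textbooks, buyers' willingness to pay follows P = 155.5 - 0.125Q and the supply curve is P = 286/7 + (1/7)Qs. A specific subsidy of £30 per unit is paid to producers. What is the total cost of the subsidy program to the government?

Pre-subsidy: 155.5 - 0.125Q = 286/7 + (1/7)Q gives Q* = 428 and P* = 102.
With the subsidy, sellers receive Ps = Pb + 30 for each unit, where Pb is the price buyers pay.
On the curves, Pb = 155.5 - 0.125Q and Ps = 286/7 + (1/7)Q; the wedge Ps − Pb = 30 gives 286/7 + (1/7)Q − (155.5 - 0.125Q) = 30, so Q' = 540.
Then Pb = 155.5 − 0.125·540 = 88 and Ps = 286/7 + (1/7)·540 = 118.
Government outlay = subsidy × quantity = 30 × 540 = 16200.

Government cost = £16200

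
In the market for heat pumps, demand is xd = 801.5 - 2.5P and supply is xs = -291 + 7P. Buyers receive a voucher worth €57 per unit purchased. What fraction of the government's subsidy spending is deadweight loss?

DWL / government spending = 105/1238

Pre-subsidy: 801.5 - 2.5P = -291 + 7P gives P* = 115, x* = 514.
With the rebate, buyers effectively pay Pb = Ps − 57, where Ps is the price sellers receive.
Demand in terms of Ps becomes xd = 801.5 − 2.5(Ps − 57) = 944 - 2.5Ps. Setting this equal to supply: 944 - 2.5Ps = -291 + 7Ps, so Ps = 130.
Buyers pay Pb = 130 − 57 = 73; x' = -291 + 7·130 = 619.
ΔCS = ½(514 + 619)(115 − 73) = 23793; ΔPS = ½(514 + 619)(130 − 115) = 8497.5.
Government spending = 57 × 619 = 35283.
DWL = ½ × 57 × (619 − 514) = 2992.5; fraction = 2992.5 / 35283 = 105/1238.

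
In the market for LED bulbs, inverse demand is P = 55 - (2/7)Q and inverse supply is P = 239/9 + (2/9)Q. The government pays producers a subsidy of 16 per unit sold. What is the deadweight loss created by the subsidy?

Pre-subsidy: 55 - (2/7)Q = 239/9 + (2/9)Q gives Q* = 56 and P* = 39.
With the subsidy, sellers receive Ps = Pb + 16 for each unit, where Pb is the price buyers pay.
On the curves, Pb = 55 - (2/7)Q and Ps = 239/9 + (2/9)Q; the wedge Ps − Pb = 16 gives 239/9 + (2/9)Q − (55 - (2/7)Q) = 16, so Q' = 87.5.
Then Pb = 55 − (2/7)·87.5 = 30 and Ps = 239/9 + (2/9)·87.5 = 46.
The subsidy expands output by 87.5 − 56 = 31.5 past the efficient level; on those units the gap between marginal cost and willingness to pay runs from 0 up to 16.
DWL = ½ × 16 × 31.5 = 252.

Deadweight loss = 252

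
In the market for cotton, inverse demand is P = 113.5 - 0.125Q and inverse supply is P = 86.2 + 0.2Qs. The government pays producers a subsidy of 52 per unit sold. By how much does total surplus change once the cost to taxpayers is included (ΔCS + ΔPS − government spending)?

Pre-subsidy: 113.5 - 0.125Q = 86.2 + 0.2Q gives Q* = 84 and P* = 103.
With the subsidy, sellers receive Ps = Pb + 52 for each unit, where Pb is the price buyers pay.
On the curves, Pb = 113.5 - 0.125Q and Ps = 86.2 + 0.2Q; the wedge Ps − Pb = 52 gives 86.2 + 0.2Q − (113.5 - 0.125Q) = 52, so Q' = 244.
Then Pb = 113.5 − 0.125·244 = 83 and Ps = 86.2 + 0.2·244 = 135.
ΔCS = ½(84 + 244)(103 − 83) = 3280; ΔPS = ½(84 + 244)(135 − 103) = 5248.
Government spending = 52 × 244 = 12688.
Net change = 3280 + 5248 − 12688 = -4160. The loss equals the DWL triangle ½·52·160.

Net change in total surplus = -4160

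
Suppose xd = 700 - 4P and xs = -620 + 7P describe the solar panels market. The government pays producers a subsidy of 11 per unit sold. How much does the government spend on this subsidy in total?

Pre-subsidy: 700 - 4P = -620 + 7P gives P* = 120, x* = 220.
With the subsidy, sellers receive Ps = Pb + 11 for each unit, where Pb is the price buyers pay.
Supply in terms of Pb becomes xs = -620 + 7(Pb + 11) = -543 + 7Pb. Setting this equal to demand: 700 - 4Pb = -543 + 7Pb, so Pb = 113.
Sellers receive Ps = 113 + 11 = 124; x' = 700 − 4·113 = 248.
Government outlay = subsidy × quantity = 11 × 248 = 2728.

Government cost = 2728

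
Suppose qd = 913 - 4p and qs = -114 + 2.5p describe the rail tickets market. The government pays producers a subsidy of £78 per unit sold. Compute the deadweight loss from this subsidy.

Pre-subsidy: 913 - 4p = -114 + 2.5p gives p* = 158, q* = 281.
With the subsidy, sellers receive ps = pb + 78 for each unit, where pb is the price buyers pay.
Supply in terms of pb becomes qs = -114 + 2.5(pb + 78) = 81 + 2.5pb. Setting this equal to demand: 913 - 4pb = 81 + 2.5pb, so pb = 128.
Sellers receive ps = 128 + 78 = 206; q' = 913 − 4·128 = 401.
The subsidy expands output by 401 − 281 = 120 past the efficient level; on those units the gap between marginal cost and willingness to pay runs from 0 up to 78.
DWL = ½ × 78 × 120 = 4680.

Deadweight loss = £4680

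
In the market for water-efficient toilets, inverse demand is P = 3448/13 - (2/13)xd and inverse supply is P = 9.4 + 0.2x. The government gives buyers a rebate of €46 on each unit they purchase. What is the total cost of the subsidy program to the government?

Pre-subsidy: 3448/13 - (2/13)x = 9.4 + 0.2x gives x* = 723 and P* = 154.
With the rebate, buyers effectively pay Pb = Ps − 46, where Ps is the price sellers receive.
On the curves, Pb = 3448/13 - (2/13)x and Ps = 9.4 + 0.2x; the wedge Ps − Pb = 46 gives 9.4 + 0.2x − (3448/13 - (2/13)x) = 46, so x' = 853.
Then Pb = 3448/13 − (2/13)·853 = 134 and Ps = 9.4 + 0.2·853 = 180.
Government outlay = subsidy × quantity = 46 × 853 = 39238.

Government cost = €39238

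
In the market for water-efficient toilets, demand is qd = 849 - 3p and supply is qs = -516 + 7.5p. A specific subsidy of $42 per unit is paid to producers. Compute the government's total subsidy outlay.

Pre-subsidy: 849 - 3p = -516 + 7.5p gives p* = 130, q* = 459.
With the subsidy, sellers receive ps = pb + 42 for each unit, where pb is the price buyers pay.
Supply in terms of pb becomes qs = -516 + 7.5(pb + 42) = -201 + 7.5pb. Setting this equal to demand: 849 - 3pb = -201 + 7.5pb, so pb = 100.
Sellers receive ps = 100 + 42 = 142; q' = 849 − 3·100 = 549.
Government outlay = subsidy × quantity = 42 × 549 = 23058.

Government cost = $23058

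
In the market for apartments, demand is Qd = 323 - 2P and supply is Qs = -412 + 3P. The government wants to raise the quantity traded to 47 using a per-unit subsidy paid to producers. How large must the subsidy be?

Required subsidy s = 15 per unit

At Q = 47, invert demand for the buyer price: Pb = (323 − 47)/2 = 138; invert supply for the seller price: Ps = (47 − (-412))/3 = 153.
The subsidy must fill the gap: s = Ps − Pb = 153 − 138 = 15.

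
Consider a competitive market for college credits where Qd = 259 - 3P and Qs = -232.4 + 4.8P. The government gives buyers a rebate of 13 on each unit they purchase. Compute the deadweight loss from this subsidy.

Pre-subsidy: 259 - 3P = -232.4 + 4.8P gives P* = 63, Q* = 70.
With the rebate, buyers effectively pay Pb = Ps − 13, where Ps is the price sellers receive.
Demand in terms of Ps becomes Qd = 259 − 3(Ps − 13) = 298 - 3Ps. Setting this equal to supply: 298 - 3Ps = -232.4 + 4.8Ps, so Ps = 68.
Buyers pay Pb = 68 − 13 = 55; Q' = -232.4 + 4.8·68 = 94.
The subsidy expands output by 94 − 70 = 24 past the efficient level; on those units the gap between marginal cost and willingness to pay runs from 0 up to 13.
DWL = ½ × 13 × 24 = 156.

Deadweight loss = 156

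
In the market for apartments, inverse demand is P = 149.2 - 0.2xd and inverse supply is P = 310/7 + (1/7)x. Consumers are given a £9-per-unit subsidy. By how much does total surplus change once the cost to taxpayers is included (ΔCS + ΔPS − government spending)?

Net change in total surplus = -£118.125

Pre-subsidy: 149.2 - 0.2x = 310/7 + (1/7)x gives x* = 306 and P* = 88.
With the rebate, buyers effectively pay Pb = Ps − 9, where Ps is the price sellers receive.
On the curves, Pb = 149.2 - 0.2x and Ps = 310/7 + (1/7)x; the wedge Ps − Pb = 9 gives 310/7 + (1/7)x − (149.2 - 0.2x) = 9, so x' = 332.25.
Then Pb = 149.2 − 0.2·332.25 = 82.75 and Ps = 310/7 + (1/7)·332.25 = 91.75.
ΔCS = ½(306 + 332.25)(88 − 82.75) = 1675.40625; ΔPS = ½(306 + 332.25)(91.75 − 88) = 1196.71875.
Government spending = 9 × 332.25 = 2990.25.
Net change = 1675.40625 + 1196.71875 − 2990.25 = -118.125. The loss equals the DWL triangle ½·9·26.25.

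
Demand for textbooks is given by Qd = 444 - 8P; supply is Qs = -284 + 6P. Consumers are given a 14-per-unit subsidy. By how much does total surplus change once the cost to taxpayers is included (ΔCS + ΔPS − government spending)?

Pre-subsidy: 444 - 8P = -284 + 6P gives P* = 52, Q* = 28.
With the rebate, buyers effectively pay Pb = Ps − 14, where Ps is the price sellers receive.
Demand in terms of Ps becomes Qd = 444 − 8(Ps − 14) = 556 - 8Ps. Setting this equal to supply: 556 - 8Ps = -284 + 6Ps, so Ps = 60.
Buyers pay Pb = 60 − 14 = 46; Q' = -284 + 6·60 = 76.
ΔCS = ½(28 + 76)(52 − 46) = 312; ΔPS = ½(28 + 76)(60 − 52) = 416.
Government spending = 14 × 76 = 1064.
Net change = 312 + 416 − 1064 = -336. The loss equals the DWL triangle ½·14·48.

Net change in total surplus = -336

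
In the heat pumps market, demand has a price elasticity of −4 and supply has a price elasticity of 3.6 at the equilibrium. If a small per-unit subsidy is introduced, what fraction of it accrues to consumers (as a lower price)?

Consumer share = 9/19

For a small subsidy around the equilibrium, the benefit split depends on the relative slopes, which at a point are proportional to the elasticities.
Buyer share = εs/(εs + |εd|) = 3.6/(3.6 + 4) = 9/19; seller share = |εd|/(εs + |εd|) = 10/19.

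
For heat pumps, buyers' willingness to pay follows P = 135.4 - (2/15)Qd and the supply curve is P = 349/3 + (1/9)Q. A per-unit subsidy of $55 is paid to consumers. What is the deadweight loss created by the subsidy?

Deadweight loss = $6187.5

Pre-subsidy: 135.4 - (2/15)Q = 349/3 + (1/9)Q gives Q* = 78 and P* = 125.
With the rebate, buyers effectively pay Pb = Ps − 55, where Ps is the price sellers receive.
On the curves, Pb = 135.4 - (2/15)Q and Ps = 349/3 + (1/9)Q; the wedge Ps − Pb = 55 gives 349/3 + (1/9)Q − (135.4 - (2/15)Q) = 55, so Q' = 303.
Then Pb = 135.4 − (2/15)·303 = 95 and Ps = 349/3 + (1/9)·303 = 150.
The subsidy expands output by 303 − 78 = 225 past the efficient level; on those units the gap between marginal cost and willingness to pay runs from 0 up to 55.
DWL = ½ × 55 × 225 = 6187.5.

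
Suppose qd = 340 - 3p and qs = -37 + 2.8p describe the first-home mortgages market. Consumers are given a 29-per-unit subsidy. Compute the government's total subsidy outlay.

Pre-subsidy: 340 - 3p = -37 + 2.8p gives p* = 65, q* = 145.
With the rebate, buyers effectively pay pb = ps − 29, where ps is the price sellers receive.
Demand in terms of ps becomes qd = 340 − 3(ps − 29) = 427 - 3ps. Setting this equal to supply: 427 - 3ps = -37 + 2.8ps, so ps = 80.
Buyers pay pb = 80 − 29 = 51; q' = -37 + 2.8·80 = 187.
Government outlay = subsidy × quantity = 29 × 187 = 5423.

Government cost = 5423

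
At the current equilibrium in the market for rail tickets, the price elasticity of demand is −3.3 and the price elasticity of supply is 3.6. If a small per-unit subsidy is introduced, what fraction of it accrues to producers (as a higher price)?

Producer share = 11/23

For a small subsidy around the equilibrium, the benefit split depends on the relative slopes, which at a point are proportional to the elasticities.
Buyer share = εs/(εs + |εd|) = 3.6/(3.6 + 3.3) = 12/23; seller share = |εd|/(εs + |εd|) = 11/23.
So producers capture 11/23 of the subsidy.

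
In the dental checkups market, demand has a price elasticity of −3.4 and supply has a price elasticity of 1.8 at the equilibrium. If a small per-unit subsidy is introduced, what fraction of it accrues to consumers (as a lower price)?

Consumer share = 9/26

For a small subsidy around the equilibrium, the benefit split depends on the relative slopes, which at a point are proportional to the elasticities.
Buyer share = εs/(εs + |εd|) = 1.8/(1.8 + 3.4) = 9/26; seller share = |εd|/(εs + |εd|) = 17/26.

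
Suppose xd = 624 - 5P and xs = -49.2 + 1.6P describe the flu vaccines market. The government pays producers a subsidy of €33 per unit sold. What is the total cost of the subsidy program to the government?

Government cost = €5082

Pre-subsidy: 624 - 5P = -49.2 + 1.6P gives P* = 102, x* = 114.
With the subsidy, sellers receive Ps = Pb + 33 for each unit, where Pb is the price buyers pay.
Supply in terms of Pb becomes xs = -49.2 + 1.6(Pb + 33) = 3.6 + 1.6Pb. Setting this equal to demand: 624 - 5Pb = 3.6 + 1.6Pb, so Pb = 94.
Sellers receive Ps = 94 + 33 = 127; x' = 624 − 5·94 = 154.
Government outlay = subsidy × quantity = 33 × 154 = 5082.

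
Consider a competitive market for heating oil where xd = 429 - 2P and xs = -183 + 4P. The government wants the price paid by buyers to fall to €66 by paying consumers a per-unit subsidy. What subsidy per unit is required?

Required subsidy s = €54 per unit

At a buyer price of 66, quantity demanded is 429 − 2·66 = 297.
Sellers supply 297 only when they receive Ps with -183 + 4·Ps = 297, i.e. Ps = 120.
s = Ps − Pb = 120 − 66 = 54.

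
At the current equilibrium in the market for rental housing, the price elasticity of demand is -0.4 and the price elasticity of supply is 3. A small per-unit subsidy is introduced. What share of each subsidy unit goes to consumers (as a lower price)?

For a small subsidy around the equilibrium, the benefit split depends on the relative slopes, which at a point are proportional to the elasticities.
Buyer share = εs/(εs + |εd|) = 3/(3 + 0.4) = 15/17; seller share = |εd|/(εs + |εd|) = 2/17.

Consumer share = 15/17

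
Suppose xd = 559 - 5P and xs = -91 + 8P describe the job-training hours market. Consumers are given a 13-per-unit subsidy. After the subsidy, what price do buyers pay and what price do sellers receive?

Pre-subsidy: 559 - 5P = -91 + 8P gives P* = 50, x* = 309.
With the rebate, buyers effectively pay Pb = Ps − 13, where Ps is the price sellers receive.
Demand in terms of Ps becomes xd = 559 − 5(Ps − 13) = 624 - 5Ps. Setting this equal to supply: 624 - 5Ps = -91 + 8Ps, so Ps = 55.
Buyers pay Pb = 55 − 13 = 42; x' = -91 + 8·55 = 349.

Buyers pay 42; sellers receive 55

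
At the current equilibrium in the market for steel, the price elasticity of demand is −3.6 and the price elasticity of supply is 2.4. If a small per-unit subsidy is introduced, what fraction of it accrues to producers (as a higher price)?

For a small subsidy around the equilibrium, the benefit split depends on the relative slopes, which at a point are proportional to the elasticities.
Buyer share = εs/(εs + |εd|) = 2.4/(2.4 + 3.6) = 0.4; seller share = |εd|/(εs + |εd|) = 0.6.
So producers capture 0.6 of the subsidy.

Producer share = 0.6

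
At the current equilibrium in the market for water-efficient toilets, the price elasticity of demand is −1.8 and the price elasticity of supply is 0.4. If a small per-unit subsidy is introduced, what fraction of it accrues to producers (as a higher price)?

Producer share = 9/11

For a small subsidy around the equilibrium, the benefit split depends on the relative slopes, which at a point are proportional to the elasticities.
Buyer share = εs/(εs + |εd|) = 0.4/(0.4 + 1.8) = 2/11; seller share = |εd|/(εs + |εd|) = 9/11.
So producers capture 9/11 of the subsidy.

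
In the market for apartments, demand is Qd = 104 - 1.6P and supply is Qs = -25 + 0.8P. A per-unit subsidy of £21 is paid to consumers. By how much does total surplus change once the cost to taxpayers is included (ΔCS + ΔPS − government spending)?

Net change in total surplus = -£117.6

Pre-subsidy: 104 - 1.6P = -25 + 0.8P gives P* = 53.75, Q* = 18.
With the rebate, buyers effectively pay Pb = Ps − 21, where Ps is the price sellers receive.
Demand in terms of Ps becomes Qd = 104 − 1.6(Ps − 21) = 137.6 - 1.6Ps. Setting this equal to supply: 137.6 - 1.6Ps = -25 + 0.8Ps, so Ps = 67.75.
Buyers pay Pb = 67.75 − 21 = 46.75; Q' = -25 + 0.8·67.75 = 29.2.
ΔCS = ½(18 + 29.2)(53.75 − 46.75) = 165.2; ΔPS = ½(18 + 29.2)(67.75 − 53.75) = 330.4.
Government spending = 21 × 29.2 = 613.2.
Net change = 165.2 + 330.4 − 613.2 = -117.6. The loss equals the DWL triangle ½·21·11.2.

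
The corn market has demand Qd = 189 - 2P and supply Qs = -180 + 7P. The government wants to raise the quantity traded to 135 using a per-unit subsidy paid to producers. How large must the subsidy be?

At Q = 135, invert demand for the buyer price: Pb = (189 − 135)/2 = 27; invert supply for the seller price: Ps = (135 − (-180))/7 = 45.
The subsidy must fill the gap: s = Ps − Pb = 45 − 27 = 18.

Required subsidy s = 18 per unit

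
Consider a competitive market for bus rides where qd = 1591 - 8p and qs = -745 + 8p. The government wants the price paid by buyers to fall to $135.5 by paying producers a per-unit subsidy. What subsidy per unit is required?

Required subsidy s = $21 per unit

At a buyer price of 135.5, quantity demanded is 1591 − 8·135.5 = 507.
Sellers supply 507 only when they receive ps with -745 + 8·ps = 507, i.e. ps = 156.5.
s = ps − pb = 156.5 − 135.5 = 21.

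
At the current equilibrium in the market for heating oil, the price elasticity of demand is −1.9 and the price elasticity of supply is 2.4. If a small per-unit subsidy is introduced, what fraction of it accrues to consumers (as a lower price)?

For a small subsidy around the equilibrium, the benefit split depends on the relative slopes, which at a point are proportional to the elasticities.
Buyer share = εs/(εs + |εd|) = 2.4/(2.4 + 1.9) = 24/43; seller share = |εd|/(εs + |εd|) = 19/43.

Consumer share = 24/43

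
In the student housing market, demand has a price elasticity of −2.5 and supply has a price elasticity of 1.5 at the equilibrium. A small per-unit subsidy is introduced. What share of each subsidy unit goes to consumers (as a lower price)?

Consumer share = 0.375

For a small subsidy around the equilibrium, the benefit split depends on the relative slopes, which at a point are proportional to the elasticities.
Buyer share = εs/(εs + |εd|) = 1.5/(1.5 + 2.5) = 0.375; seller share = |εd|/(εs + |εd|) = 0.625.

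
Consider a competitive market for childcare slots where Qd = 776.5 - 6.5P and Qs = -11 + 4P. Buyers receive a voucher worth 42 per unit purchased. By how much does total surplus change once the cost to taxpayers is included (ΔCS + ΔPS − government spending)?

Pre-subsidy: 776.5 - 6.5P = -11 + 4P gives P* = 75, Q* = 289.
With the rebate, buyers effectively pay Pb = Ps − 42, where Ps is the price sellers receive.
Demand in terms of Ps becomes Qd = 776.5 − 6.5(Ps − 42) = 1049.5 - 6.5Ps. Setting this equal to supply: 1049.5 - 6.5Ps = -11 + 4Ps, so Ps = 101.
Buyers pay Pb = 101 − 42 = 59; Q' = -11 + 4·101 = 393.
ΔCS = ½(289 + 393)(75 − 59) = 5456; ΔPS = ½(289 + 393)(101 − 75) = 8866.
Government spending = 42 × 393 = 16506.
Net change = 5456 + 8866 − 16506 = -2184. The loss equals the DWL triangle ½·42·104.

Net change in total surplus = -2184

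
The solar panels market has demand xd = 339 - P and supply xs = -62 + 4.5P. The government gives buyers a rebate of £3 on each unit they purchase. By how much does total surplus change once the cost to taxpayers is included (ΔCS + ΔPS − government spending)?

Net change in total surplus = -81/22

Pre-subsidy: 339 - P = -62 + 4.5P gives P* = 802/11, x* = 2927/11.
With the rebate, buyers effectively pay Pb = Ps − 3, where Ps is the price sellers receive.
Demand in terms of Ps becomes xd = 339 − 1(Ps − 3) = 342 - Ps. Setting this equal to supply: 342 - Ps = -62 + 4.5Ps, so Ps = 808/11.
Buyers pay Pb = 808/11 − 3 = 775/11; x' = -62 + 4.5·(808/11) = 2954/11.
ΔCS = ½(2927/11 + 2954/11)(802/11 − 775/11) = 158787/242; ΔPS = ½(2927/11 + 2954/11)(808/11 − 802/11) = 17643/121.
Government spending = 3 × 2954/11 = 8862/11.
Net change = 158787/242 + 17643/121 − 8862/11 = -81/22. The loss equals the DWL triangle ½·3·27/11.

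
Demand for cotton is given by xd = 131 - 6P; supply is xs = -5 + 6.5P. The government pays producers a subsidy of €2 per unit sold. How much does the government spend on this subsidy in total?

Pre-subsidy: 131 - 6P = -5 + 6.5P gives P* = 10.88, x* = 65.72.
With the subsidy, sellers receive Ps = Pb + 2 for each unit, where Pb is the price buyers pay.
Supply in terms of Pb becomes xs = -5 + 6.5(Pb + 2) = 8 + 6.5Pb. Setting this equal to demand: 131 - 6Pb = 8 + 6.5Pb, so Pb = 9.84.
Sellers receive Ps = 9.84 + 2 = 11.84; x' = 131 − 6·9.84 = 71.96.
Government outlay = subsidy × quantity = 2 × 71.96 = 143.92.

Government cost = €143.92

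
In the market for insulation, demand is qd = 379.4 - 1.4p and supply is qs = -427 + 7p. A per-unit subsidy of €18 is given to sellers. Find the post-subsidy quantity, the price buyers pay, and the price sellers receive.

q' = 266; buyers pay €81; sellers receive €99

Pre-subsidy: 379.4 - 1.4p = -427 + 7p gives p* = 96, q* = 245.
With the subsidy, sellers receive ps = pb + 18 for each unit, where pb is the price buyers pay.
Supply in terms of pb becomes qs = -427 + 7(pb + 18) = -301 + 7pb. Setting this equal to demand: 379.4 - 1.4pb = -301 + 7pb, so pb = 81.
Sellers receive ps = 81 + 18 = 99; q' = 379.4 − 1.4·81 = 266.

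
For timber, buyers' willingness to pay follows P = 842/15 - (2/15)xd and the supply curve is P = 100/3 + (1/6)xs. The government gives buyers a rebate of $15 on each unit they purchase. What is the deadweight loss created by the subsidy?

Pre-subsidy: 842/15 - (2/15)x = 100/3 + (1/6)x gives x* = 76 and P* = 46.
With the rebate, buyers effectively pay Pb = Ps − 15, where Ps is the price sellers receive.
On the curves, Pb = 842/15 - (2/15)x and Ps = 100/3 + (1/6)x; the wedge Ps − Pb = 15 gives 100/3 + (1/6)x − (842/15 - (2/15)x) = 15, so x' = 126.
Then Pb = 842/15 − (2/15)·126 = 118/3 and Ps = 100/3 + (1/6)·126 = 163/3.
The subsidy expands output by 126 − 76 = 50 past the efficient level; on those units the gap between marginal cost and willingness to pay runs from 0 up to 15.
DWL = ½ × 15 × 50 = 375.

Deadweight loss = $375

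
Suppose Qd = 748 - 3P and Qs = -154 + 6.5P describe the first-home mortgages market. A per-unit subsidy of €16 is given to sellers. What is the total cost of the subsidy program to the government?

Pre-subsidy: 748 - 3P = -154 + 6.5P gives P* = 1804/19, Q* = 8800/19.
With the subsidy, sellers receive Ps = Pb + 16 for each unit, where Pb is the price buyers pay.
Supply in terms of Pb becomes Qs = -154 + 6.5(Pb + 16) = -50 + 6.5Pb. Setting this equal to demand: 748 - 3Pb = -50 + 6.5Pb, so Pb = 84.
Sellers receive Ps = 84 + 16 = 100; Q' = 748 − 3·84 = 496.
Government outlay = subsidy × quantity = 16 × 496 = 7936.

Government cost = €7936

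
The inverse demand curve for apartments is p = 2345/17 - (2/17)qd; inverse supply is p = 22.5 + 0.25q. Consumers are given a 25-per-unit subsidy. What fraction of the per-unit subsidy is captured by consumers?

Pre-subsidy: 2345/17 - (2/17)q = 22.5 + 0.25q gives q* = 314 and p* = 101.
With the rebate, buyers effectively pay pb = ps − 25, where ps is the price sellers receive.
On the curves, pb = 2345/17 - (2/17)q and ps = 22.5 + 0.25q; the wedge ps − pb = 25 gives 22.5 + 0.25q − (2345/17 - (2/17)q) = 25, so q' = 382.
Then pb = 2345/17 − (2/17)·382 = 93 and ps = 22.5 + 0.25·382 = 118.
Buyers' price falls by p* − pb = 101 − 93 = 8; sellers' price rises by ps − p* = 118 − 101 = 17.
So consumers capture 8/25 = 0.32 of each unit of subsidy.

Consumer share = 0.32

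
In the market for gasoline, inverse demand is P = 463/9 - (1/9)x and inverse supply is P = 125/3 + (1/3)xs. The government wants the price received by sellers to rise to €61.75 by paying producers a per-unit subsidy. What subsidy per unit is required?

Required subsidy s = €17 per unit

At a seller price of 61.75, quantity supplied is -125 + 3·61.75 = 60.25.
Buyers absorb 60.25 only when they pay Pb = 463/9 − (1/9)·60.25 = 44.75.
s = Ps − Pb = 61.75 − 44.75 = 17.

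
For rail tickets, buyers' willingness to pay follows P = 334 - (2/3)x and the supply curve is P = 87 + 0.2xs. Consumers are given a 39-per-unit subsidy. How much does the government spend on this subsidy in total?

Pre-subsidy: 334 - (2/3)x = 87 + 0.2x gives x* = 285 and P* = 144.
With the rebate, buyers effectively pay Pb = Ps − 39, where Ps is the price sellers receive.
On the curves, Pb = 334 - (2/3)x and Ps = 87 + 0.2x; the wedge Ps − Pb = 39 gives 87 + 0.2x − (334 - (2/3)x) = 39, so x' = 330.
Then Pb = 334 − (2/3)·330 = 114 and Ps = 87 + 0.2·330 = 153.
Government outlay = subsidy × quantity = 39 × 330 = 12870.

Government cost = 12870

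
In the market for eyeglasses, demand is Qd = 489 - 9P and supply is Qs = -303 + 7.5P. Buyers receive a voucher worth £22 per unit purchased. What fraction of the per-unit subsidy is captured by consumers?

Consumer share = 5/11

Pre-subsidy: 489 - 9P = -303 + 7.5P gives P* = 48, Q* = 57.
With the rebate, buyers effectively pay Pb = Ps − 22, where Ps is the price sellers receive.
Demand in terms of Ps becomes Qd = 489 − 9(Ps − 22) = 687 - 9Ps. Setting this equal to supply: 687 - 9Ps = -303 + 7.5Ps, so Ps = 60.
Buyers pay Pb = 60 − 22 = 38; Q' = -303 + 7.5·60 = 147.
Buyers' price falls by P* − Pb = 48 − 38 = 10; sellers' price rises by Ps − P* = 60 − 48 = 12.
So consumers capture 10/22 = 5/11 of each unit of subsidy.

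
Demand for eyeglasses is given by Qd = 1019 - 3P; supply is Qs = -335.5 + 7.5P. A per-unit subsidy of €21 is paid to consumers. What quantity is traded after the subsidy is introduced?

Pre-subsidy: 1019 - 3P = -335.5 + 7.5P gives P* = 129, Q* = 632.
With the rebate, buyers effectively pay Pb = Ps − 21, where Ps is the price sellers receive.
Demand in terms of Ps becomes Qd = 1019 − 3(Ps − 21) = 1082 - 3Ps. Setting this equal to supply: 1082 - 3Ps = -335.5 + 7.5Ps, so Ps = 135.
Buyers pay Pb = 135 − 21 = 114; Q' = -335.5 + 7.5·135 = 677.

Q' = 677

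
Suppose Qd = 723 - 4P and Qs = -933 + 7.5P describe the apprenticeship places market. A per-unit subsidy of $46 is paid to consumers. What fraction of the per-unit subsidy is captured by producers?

Producer share = 8/23

Pre-subsidy: 723 - 4P = -933 + 7.5P gives P* = 144, Q* = 147.
With the rebate, buyers effectively pay Pb = Ps − 46, where Ps is the price sellers receive.
Demand in terms of Ps becomes Qd = 723 − 4(Ps − 46) = 907 - 4Ps. Setting this equal to supply: 907 - 4Ps = -933 + 7.5Ps, so Ps = 160.
Buyers pay Pb = 160 − 46 = 114; Q' = -933 + 7.5·160 = 267.
Buyers' price falls by P* − Pb = 144 − 114 = 30; sellers' price rises by Ps − P* = 160 − 144 = 16.
So producers capture 16/46 = 8/23 of each unit of subsidy.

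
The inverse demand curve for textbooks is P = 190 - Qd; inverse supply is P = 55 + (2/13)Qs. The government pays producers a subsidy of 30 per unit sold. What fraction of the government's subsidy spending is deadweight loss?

Pre-subsidy: 190 - Q = 55 + (2/13)Q gives Q* = 117 and P* = 73.
With the subsidy, sellers receive Ps = Pb + 30 for each unit, where Pb is the price buyers pay.
On the curves, Pb = 190 - Q and Ps = 55 + (2/13)Q; the wedge Ps − Pb = 30 gives 55 + (2/13)Q − (190 - Q) = 30, so Q' = 143.
Then Pb = 190 − 1·143 = 47 and Ps = 55 + (2/13)·143 = 77.
ΔCS = ½(117 + 143)(73 − 47) = 3380; ΔPS = ½(117 + 143)(77 − 73) = 520.
Government spending = 30 × 143 = 4290.
DWL = ½ × 30 × (143 − 117) = 390; fraction = 390 / 4290 = 1/11.

DWL / government spending = 1/11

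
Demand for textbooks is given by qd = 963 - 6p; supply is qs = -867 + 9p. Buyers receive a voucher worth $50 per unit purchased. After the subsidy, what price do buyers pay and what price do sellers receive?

Pre-subsidy: 963 - 6p = -867 + 9p gives p* = 122, q* = 231.
With the rebate, buyers effectively pay pb = ps − 50, where ps is the price sellers receive.
Demand in terms of ps becomes qd = 963 − 6(ps − 50) = 1263 - 6ps. Setting this equal to supply: 1263 - 6ps = -867 + 9ps, so ps = 142.
Buyers pay pb = 142 − 50 = 92; q' = -867 + 9·142 = 411.

Buyers pay $92; sellers receive $142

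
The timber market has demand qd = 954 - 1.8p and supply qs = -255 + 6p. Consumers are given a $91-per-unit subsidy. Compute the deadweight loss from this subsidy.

Deadweight loss = $5733

Pre-subsidy: 954 - 1.8p = -255 + 6p gives p* = 155, q* = 675.
With the rebate, buyers effectively pay pb = ps − 91, where ps is the price sellers receive.
Demand in terms of ps becomes qd = 954 − 1.8(ps − 91) = 1117.8 - 1.8ps. Setting this equal to supply: 1117.8 - 1.8ps = -255 + 6ps, so ps = 176.
Buyers pay pb = 176 − 91 = 85; q' = -255 + 6·176 = 801.
The subsidy expands output by 801 − 675 = 126 past the efficient level; on those units the gap between marginal cost and willingness to pay runs from 0 up to 91.
DWL = ½ × 91 × 126 = 5733.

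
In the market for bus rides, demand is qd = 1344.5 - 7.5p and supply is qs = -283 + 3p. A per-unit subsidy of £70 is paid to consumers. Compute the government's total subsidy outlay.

Pre-subsidy: 1344.5 - 7.5p = -283 + 3p gives p* = 155, q* = 182.
With the rebate, buyers effectively pay pb = ps − 70, where ps is the price sellers receive.
Demand in terms of ps becomes qd = 1344.5 − 7.5(ps − 70) = 1869.5 - 7.5ps. Setting this equal to supply: 1869.5 - 7.5ps = -283 + 3ps, so ps = 205.
Buyers pay pb = 205 − 70 = 135; q' = -283 + 3·205 = 332.
Government outlay = subsidy × quantity = 70 × 332 = 23240.

Government cost = £23240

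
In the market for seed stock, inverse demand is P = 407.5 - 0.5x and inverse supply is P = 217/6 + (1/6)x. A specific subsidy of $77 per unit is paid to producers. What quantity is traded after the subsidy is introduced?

x' = 672.5

Pre-subsidy: 407.5 - 0.5x = 217/6 + (1/6)x gives x* = 557 and P* = 129.
With the subsidy, sellers receive Ps = Pb + 77 for each unit, where Pb is the price buyers pay.
On the curves, Pb = 407.5 - 0.5x and Ps = 217/6 + (1/6)x; the wedge Ps − Pb = 77 gives 217/6 + (1/6)x − (407.5 - 0.5x) = 77, so x' = 672.5.
Then Pb = 407.5 − 0.5·672.5 = 71.25 and Ps = 217/6 + (1/6)·672.5 = 148.25.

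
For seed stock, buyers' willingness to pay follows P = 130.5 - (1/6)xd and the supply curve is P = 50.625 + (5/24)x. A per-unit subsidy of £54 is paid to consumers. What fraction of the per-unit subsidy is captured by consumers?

Consumer share = 4/9

Pre-subsidy: 130.5 - (1/6)x = 50.625 + (5/24)x gives x* = 213 and P* = 95.
With the rebate, buyers effectively pay Pb = Ps − 54, where Ps is the price sellers receive.
On the curves, Pb = 130.5 - (1/6)x and Ps = 50.625 + (5/24)x; the wedge Ps − Pb = 54 gives 50.625 + (5/24)x − (130.5 - (1/6)x) = 54, so x' = 357.
Then Pb = 130.5 − (1/6)·357 = 71 and Ps = 50.625 + (5/24)·357 = 125.
Buyers' price falls by P* − Pb = 95 − 71 = 24; sellers' price rises by Ps − P* = 125 − 95 = 30.
So consumers capture 24/54 = 4/9 of each unit of subsidy.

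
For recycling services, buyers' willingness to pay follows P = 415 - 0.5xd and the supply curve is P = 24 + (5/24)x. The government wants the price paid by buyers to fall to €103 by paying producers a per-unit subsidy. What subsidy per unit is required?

Required subsidy s = €51 per unit

At a buyer price of 103, quantity demanded is 830 − 2·103 = 624.
Sellers supply 624 only when they receive Ps = 24 + (5/24)·624 = 154.
s = Ps − Pb = 154 − 103 = 51.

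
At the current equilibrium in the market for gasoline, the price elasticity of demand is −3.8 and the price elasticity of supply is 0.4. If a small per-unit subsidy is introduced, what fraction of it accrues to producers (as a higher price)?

For a small subsidy around the equilibrium, the benefit split depends on the relative slopes, which at a point are proportional to the elasticities.
Buyer share = εs/(εs + |εd|) = 0.4/(0.4 + 3.8) = 2/21; seller share = |εd|/(εs + |εd|) = 19/21.
So producers capture 19/21 of the subsidy.

Producer share = 19/21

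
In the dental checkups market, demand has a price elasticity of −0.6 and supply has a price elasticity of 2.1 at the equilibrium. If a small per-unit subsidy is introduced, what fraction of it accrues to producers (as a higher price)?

Producer share = 2/9

For a small subsidy around the equilibrium, the benefit split depends on the relative slopes, which at a point are proportional to the elasticities.
Buyer share = εs/(εs + |εd|) = 2.1/(2.1 + 0.6) = 7/9; seller share = |εd|/(εs + |εd|) = 2/9.
So producers capture 2/9 of the subsidy.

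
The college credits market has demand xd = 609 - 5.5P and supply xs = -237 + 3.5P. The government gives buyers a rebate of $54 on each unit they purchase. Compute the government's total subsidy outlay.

Government cost = $11205

Pre-subsidy: 609 - 5.5P = -237 + 3.5P gives P* = 94, x* = 92.
With the rebate, buyers effectively pay Pb = Ps − 54, where Ps is the price sellers receive.
Demand in terms of Ps becomes xd = 609 − 5.5(Ps − 54) = 906 - 5.5Ps. Setting this equal to supply: 906 - 5.5Ps = -237 + 3.5Ps, so Ps = 127.
Buyers pay Pb = 127 − 54 = 73; x' = -237 + 3.5·127 = 207.5.
Government outlay = subsidy × quantity = 54 × 207.5 = 11205.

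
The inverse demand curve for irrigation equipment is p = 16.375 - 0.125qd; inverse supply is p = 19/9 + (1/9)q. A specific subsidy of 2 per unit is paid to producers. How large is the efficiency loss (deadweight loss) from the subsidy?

Pre-subsidy: 16.375 - 0.125q = 19/9 + (1/9)q gives q* = 1027/17 and p* = 150/17.
With the subsidy, sellers receive ps = pb + 2 for each unit, where pb is the price buyers pay.
On the curves, pb = 16.375 - 0.125q and ps = 19/9 + (1/9)q; the wedge ps − pb = 2 gives 19/9 + (1/9)q − (16.375 - 0.125q) = 2, so q' = 1171/17.
Then pb = 16.375 − 0.125·(1171/17) = 132/17 and ps = 19/9 + (1/9)·(1171/17) = 166/17.
The subsidy expands output by 1171/17 − 1027/17 = 144/17 past the efficient level; on those units the gap between marginal cost and willingness to pay runs from 0 up to 2.
DWL = ½ × 2 × 144/17 = 144/17.

Deadweight loss = 144/17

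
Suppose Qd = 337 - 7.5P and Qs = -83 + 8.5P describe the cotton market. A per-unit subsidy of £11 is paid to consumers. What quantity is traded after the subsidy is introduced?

Q' = 183.953125

Pre-subsidy: 337 - 7.5P = -83 + 8.5P gives P* = 26.25, Q* = 140.125.
With the rebate, buyers effectively pay Pb = Ps − 11, where Ps is the price sellers receive.
Demand in terms of Ps becomes Qd = 337 − 7.5(Ps − 11) = 419.5 - 7.5Ps. Setting this equal to supply: 419.5 - 7.5Ps = -83 + 8.5Ps, so Ps = 31.40625.
Buyers pay Pb = 31.40625 − 11 = 20.40625; Q' = -83 + 8.5·31.40625 = 183.953125.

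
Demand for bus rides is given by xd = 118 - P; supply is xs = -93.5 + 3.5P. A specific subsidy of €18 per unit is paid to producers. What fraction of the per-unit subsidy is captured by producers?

Pre-subsidy: 118 - P = -93.5 + 3.5P gives P* = 47, x* = 71.
With the subsidy, sellers receive Ps = Pb + 18 for each unit, where Pb is the price buyers pay.
Supply in terms of Pb becomes xs = -93.5 + 3.5(Pb + 18) = -30.5 + 3.5Pb. Setting this equal to demand: 118 - Pb = -30.5 + 3.5Pb, so Pb = 33.
Sellers receive Ps = 33 + 18 = 51; x' = 118 − 1·33 = 85.
Buyers' price falls by P* − Pb = 47 − 33 = 14; sellers' price rises by Ps − P* = 51 − 47 = 4.
So producers capture 4/18 = 2/9 of each unit of subsidy.

Producer share = 2/9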